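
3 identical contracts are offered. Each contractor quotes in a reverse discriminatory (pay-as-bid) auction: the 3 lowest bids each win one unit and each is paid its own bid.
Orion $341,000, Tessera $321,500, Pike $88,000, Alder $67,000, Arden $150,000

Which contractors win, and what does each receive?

Sorting: 67,000 (Alder), 88,000 (Pike), 150,000 (Arden), 321,500 (Tessera), 341,000 (Orion)
The 3 lowest are Alder, Pike, Arden.
Each winner is paid its own bid: Alder $67,000, Pike $88,000, Arden $150,000.

Alder $67,000, Pike $88,000, Arden $150,000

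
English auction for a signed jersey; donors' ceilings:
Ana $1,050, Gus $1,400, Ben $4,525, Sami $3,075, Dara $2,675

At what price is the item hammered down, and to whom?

Ben wins at $3,075

Limits in order: 4,525 (Ben) > 3,075 (Sami) > 2,675 (Dara) > 1,400 (Gus) > 1,050 (Ana)
Sami is the last rival to drop out, at $3,075; Ben remains and wins at that price.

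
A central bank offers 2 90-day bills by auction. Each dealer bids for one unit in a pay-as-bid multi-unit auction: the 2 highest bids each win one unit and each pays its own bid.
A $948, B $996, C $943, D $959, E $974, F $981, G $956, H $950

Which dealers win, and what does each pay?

B $996, F $981

Bids ranked high→low: 996 (B), 981 (F), 974 (E), 959 (D), …
Winners (2 units): B, F.
Each winner pays its own bid: B $996, F $981.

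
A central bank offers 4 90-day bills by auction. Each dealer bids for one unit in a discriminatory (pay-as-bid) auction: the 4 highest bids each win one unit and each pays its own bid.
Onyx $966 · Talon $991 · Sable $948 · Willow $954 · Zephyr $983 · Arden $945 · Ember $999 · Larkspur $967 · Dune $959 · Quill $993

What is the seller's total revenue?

Total revenue: $3,966

Bids ranked high→low: 999 (Ember), 993 (Quill), 991 (Talon), 983 (Zephyr), 967 (Larkspur), 966 (Onyx), …
Top 4: Ember, Quill, Talon, Zephyr.
Total revenue = 999 + 993 + 991 + 983 = $3,966.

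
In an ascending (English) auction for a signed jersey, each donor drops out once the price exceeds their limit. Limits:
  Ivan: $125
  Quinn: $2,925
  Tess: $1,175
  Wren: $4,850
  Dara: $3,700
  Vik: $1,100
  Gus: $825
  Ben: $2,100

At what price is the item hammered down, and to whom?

Wren wins at $3,700

Limits in order: 4,850 (Wren) > 3,700 (Dara) > 2,925 (Quinn) > 2,100 (Ben) > 1,175 (Tess) > 1,100 (Vik) > …
Once the price passes $3,700, only Wren is left; the hammer falls at Dara's limit of $3,700.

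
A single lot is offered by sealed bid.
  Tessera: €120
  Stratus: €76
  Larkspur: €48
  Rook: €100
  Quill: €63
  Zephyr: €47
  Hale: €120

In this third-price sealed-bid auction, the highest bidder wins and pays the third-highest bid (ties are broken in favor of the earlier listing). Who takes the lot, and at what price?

Sorting bids: 120 (Tessera) > 120 (Hale) > 100 (Rook) > 76 (Stratus) > 63 (Quill) > 48 (Larkspur) > …
Tie at €120 → Tessera wins by tie-break.
Tessera wins; payment is bid #3 in the ranking = €100.

Tessera pays €100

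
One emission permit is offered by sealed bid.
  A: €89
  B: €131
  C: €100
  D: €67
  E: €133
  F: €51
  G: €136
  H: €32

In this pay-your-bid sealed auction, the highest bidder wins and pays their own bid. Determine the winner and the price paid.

G pays €136

Rule: the highest bidder wins and pays their own bid.
Sorting bids: 136 (G) > 133 (E) > 131 (B) > 100 (C) > 89 (A) > 67 (D) > …
G has the highest bid and pays exactly that: €136.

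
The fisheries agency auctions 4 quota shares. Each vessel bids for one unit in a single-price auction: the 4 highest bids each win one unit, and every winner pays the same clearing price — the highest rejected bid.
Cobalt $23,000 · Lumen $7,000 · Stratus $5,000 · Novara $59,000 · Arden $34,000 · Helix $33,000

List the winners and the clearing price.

Novara, Arden, Helix, Cobalt; each pays $7,000

Bids ranked high→low: 59,000 (Novara), 34,000 (Arden), 33,000 (Helix), 23,000 (Cobalt), 7,000 (Lumen), 5,000 (Stratus)
The 4 highest are Novara, Arden, Helix, Cobalt.
First losing bid is Lumen's $7,000, which sets the uniform price.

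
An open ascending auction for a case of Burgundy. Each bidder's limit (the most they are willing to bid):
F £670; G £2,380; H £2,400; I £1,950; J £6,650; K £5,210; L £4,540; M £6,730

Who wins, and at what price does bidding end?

Open ascending-bid auction: the price rises until one bidder remains; the winner pays the price at which the last rival dropped out.
Limits ranked: 6,730 (M) > 6,650 (J) > 5,210 (K) > 4,540 (L) > 2,400 (H) > 2,380 (G) > …
Once the price passes £6,650, only M is left; the hammer falls at J's limit of £6,650.

M wins at £6,650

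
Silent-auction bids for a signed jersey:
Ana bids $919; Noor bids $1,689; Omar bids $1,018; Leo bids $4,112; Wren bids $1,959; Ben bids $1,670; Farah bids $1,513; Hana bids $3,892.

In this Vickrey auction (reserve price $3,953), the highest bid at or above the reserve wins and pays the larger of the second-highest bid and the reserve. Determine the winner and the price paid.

Leo pays $3,953

Sorting bids: 4,112 (Leo) > 3,892 (Hana) > 1,959 (Wren) > 1,689 (Noor) > 1,670 (Ben) > 1,513 (Farah) > …
Highest eligible bid: Leo at $4,112.
Second-highest bid $3,892 is below the reserve $3,953, so the reserve binds → payment $3,953.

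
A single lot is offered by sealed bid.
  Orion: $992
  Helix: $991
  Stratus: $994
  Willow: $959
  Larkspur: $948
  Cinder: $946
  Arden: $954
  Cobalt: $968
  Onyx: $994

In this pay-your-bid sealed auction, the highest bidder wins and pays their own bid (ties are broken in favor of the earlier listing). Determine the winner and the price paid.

Stratus pays $994

Pay-your-bid sealed auction: the highest bidder wins and pays their own bid.
Sorting bids: 994 (Stratus) > 994 (Onyx) > 992 (Orion) > 991 (Helix) > 968 (Cobalt) > 959 (Willow) > …
Tie at $994 → Stratus wins by tie-break.
Stratus has the highest bid and pays exactly that: $994.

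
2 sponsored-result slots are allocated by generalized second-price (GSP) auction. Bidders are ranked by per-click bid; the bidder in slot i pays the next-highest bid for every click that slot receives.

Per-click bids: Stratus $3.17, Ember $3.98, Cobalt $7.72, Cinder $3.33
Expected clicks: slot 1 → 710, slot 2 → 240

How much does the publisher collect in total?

Per-click bids in order: $7.72 (Cobalt) > $3.98 (Ember) > $3.33 (Cinder) > …
Slot 1: Cobalt pays $3.98 × 710 = $2825.80
Slot 2: Ember pays $3.33 × 240 = $799.20
Total = $3625.00

Total revenue: $3625.00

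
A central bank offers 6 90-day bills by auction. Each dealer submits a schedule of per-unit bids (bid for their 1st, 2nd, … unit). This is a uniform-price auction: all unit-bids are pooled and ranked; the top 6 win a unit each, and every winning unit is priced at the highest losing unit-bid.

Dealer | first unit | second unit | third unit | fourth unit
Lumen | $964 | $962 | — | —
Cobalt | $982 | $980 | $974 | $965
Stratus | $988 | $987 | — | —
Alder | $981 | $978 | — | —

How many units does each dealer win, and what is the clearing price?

All unit-bids, highest first — top 6: 988 (Stratus-1), 987 (Stratus-2), 982 (Cobalt-1), 981 (Alder-1), 980 (Cobalt-2), 978 (Alder-2)
First bid not allocated: $974.
Allocation: Alder 2, Cobalt 2, Stratus 2.

Alder 2, Cobalt 2, Stratus 2; clearing price $974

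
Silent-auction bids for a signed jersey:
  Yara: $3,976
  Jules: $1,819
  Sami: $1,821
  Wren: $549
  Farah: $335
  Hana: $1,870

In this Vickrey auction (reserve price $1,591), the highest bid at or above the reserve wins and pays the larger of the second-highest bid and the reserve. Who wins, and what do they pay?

Bids in order: 3,976 (Yara) > 1,870 (Hana) > 1,821 (Sami) > 1,819 (Jules) > 549 (Wren) > 335 (Farah)
Yara has the top bid at or above the reserve ($3,976).
Second-highest bid $1,870 exceeds the reserve $1,591 → payment $1,870.

Yara pays $1,870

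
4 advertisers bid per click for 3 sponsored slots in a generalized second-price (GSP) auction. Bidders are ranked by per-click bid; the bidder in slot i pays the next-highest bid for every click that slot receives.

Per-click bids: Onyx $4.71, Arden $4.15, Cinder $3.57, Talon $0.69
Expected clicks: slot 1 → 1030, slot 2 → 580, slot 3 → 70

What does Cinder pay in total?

Cinder pays $48.30

Ranked by bid: $4.71 (Onyx) > $4.15 (Arden) > $3.57 (Cinder) > $0.69 (Talon)
Cinder holds slot 3 → pays next bid $0.69 × 70 clicks = $48.30.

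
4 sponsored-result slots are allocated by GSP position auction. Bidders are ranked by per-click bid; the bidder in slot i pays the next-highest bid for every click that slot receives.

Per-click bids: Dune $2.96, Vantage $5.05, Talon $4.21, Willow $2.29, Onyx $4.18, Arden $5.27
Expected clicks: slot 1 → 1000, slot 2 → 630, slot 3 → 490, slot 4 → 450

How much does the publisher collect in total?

Total revenue: $11082.50

Ranked by bid: $5.27 (Arden) > $5.05 (Vantage) > $4.21 (Talon) > $4.18 (Onyx) > $2.96 (Dune) > …
Slot 1: Arden pays $5.05 × 1000 = $5050.00
Slot 2: Vantage pays $4.21 × 630 = $2652.30
Slot 3: Talon pays $4.18 × 490 = $2048.20
Slot 4: Onyx pays $2.96 × 450 = $1332.00
Total = $11082.50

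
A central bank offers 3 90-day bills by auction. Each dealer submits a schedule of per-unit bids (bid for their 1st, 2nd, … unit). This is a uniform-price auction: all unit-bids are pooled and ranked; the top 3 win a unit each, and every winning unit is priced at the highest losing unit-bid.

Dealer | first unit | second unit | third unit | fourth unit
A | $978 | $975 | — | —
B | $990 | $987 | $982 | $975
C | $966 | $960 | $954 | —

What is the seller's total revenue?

Total revenue: $2,934

Pooled unit-bids ranked (top 3): 990 (B-1), 987 (B-2), 982 (B-3)
Highest rejected unit-bid = $978.
Allocation: B 3. Every unit priced at $978.
Revenue = 3 × 978 = $2,934.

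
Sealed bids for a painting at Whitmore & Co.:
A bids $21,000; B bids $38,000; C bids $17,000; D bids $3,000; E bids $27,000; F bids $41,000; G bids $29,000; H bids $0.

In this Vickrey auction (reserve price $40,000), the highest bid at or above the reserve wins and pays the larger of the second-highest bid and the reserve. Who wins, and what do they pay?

Vickrey auction (reserve price $40,000): the highest bid at or above the reserve wins and pays the larger of the second-highest bid and the reserve.
Sorting bids: 41,000 (F) > 38,000 (B) > 29,000 (G) > 27,000 (E) > 21,000 (A) > 17,000 (C) > …
F has the top bid at or above the reserve ($41,000).
max(second-highest $38,000, reserve $40,000) = $40,000.

F pays $40,000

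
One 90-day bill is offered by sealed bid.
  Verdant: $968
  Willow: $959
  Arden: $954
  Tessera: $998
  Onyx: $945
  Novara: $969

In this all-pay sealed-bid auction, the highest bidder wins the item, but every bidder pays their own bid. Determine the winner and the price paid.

Tessera pays $998

Rule: the highest bidder wins the item, but every bidder pays their own bid.
Bids in order: 998 (Tessera) > 969 (Novara) > 968 (Verdant) > 959 (Willow) > 954 (Arden) > 945 (Onyx)
Tessera wins with the top bid; all bids are sunk regardless.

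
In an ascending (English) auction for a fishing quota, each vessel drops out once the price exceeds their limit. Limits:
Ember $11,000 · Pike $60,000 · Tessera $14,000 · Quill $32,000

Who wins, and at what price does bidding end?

Limits ranked: 60,000 (Pike) > 32,000 (Quill) > 14,000 (Tessera) > 11,000 (Ember)
Bidding ends when Quill exits at $32,000; Pike takes it.

Pike wins at $32,000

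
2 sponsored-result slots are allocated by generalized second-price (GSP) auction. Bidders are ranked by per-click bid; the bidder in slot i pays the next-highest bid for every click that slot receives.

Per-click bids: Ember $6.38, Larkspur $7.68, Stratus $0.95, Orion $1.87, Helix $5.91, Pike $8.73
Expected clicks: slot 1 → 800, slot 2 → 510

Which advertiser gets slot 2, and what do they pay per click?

Per-click bids in order: $8.73 (Pike) > $7.68 (Larkspur) > $6.38 (Ember) > …
Slot 2 goes to the second-ranked bidder, Larkspur, who pays the next bid down: $6.38/click.

Larkspur; $6.38 per click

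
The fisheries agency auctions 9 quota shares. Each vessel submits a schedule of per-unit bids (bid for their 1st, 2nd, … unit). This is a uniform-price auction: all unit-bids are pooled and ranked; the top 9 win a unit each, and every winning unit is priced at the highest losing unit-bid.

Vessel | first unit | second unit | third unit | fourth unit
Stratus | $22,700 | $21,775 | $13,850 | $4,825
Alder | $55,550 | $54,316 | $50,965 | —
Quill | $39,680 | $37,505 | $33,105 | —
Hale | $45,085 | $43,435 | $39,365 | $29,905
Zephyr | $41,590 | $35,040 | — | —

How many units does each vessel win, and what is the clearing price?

Merging the schedules and taking the best 9: 55,550 (Alder-1), 54,316 (Alder-2), 50,965 (Alder-3), 45,085 (Hale-1), 43,435 (Hale-2), 41,590 (Zephyr-1), 39,680 (Quill-1), 39,365 (Hale-3), 37,505 (Quill-2)
Highest rejected unit-bid = $35,040.
Allocation: Alder 3, Hale 3, Quill 2, Zephyr 1.

Alder 3, Hale 3, Quill 2, Zephyr 1; clearing price $35,040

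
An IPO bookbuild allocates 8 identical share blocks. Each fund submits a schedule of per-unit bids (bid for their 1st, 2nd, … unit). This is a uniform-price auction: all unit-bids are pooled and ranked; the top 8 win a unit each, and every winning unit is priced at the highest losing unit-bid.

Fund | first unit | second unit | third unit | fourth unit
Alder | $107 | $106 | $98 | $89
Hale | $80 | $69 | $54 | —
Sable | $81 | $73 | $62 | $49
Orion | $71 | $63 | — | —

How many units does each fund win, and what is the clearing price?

Alder 4, Hale 1, Orion 1, Sable 2; clearing price $69

All unit-bids, highest first — top 8: 107 (Alder-1), 106 (Alder-2), 98 (Alder-3), 89 (Alder-4), 81 (Sable-1), 80 (Hale-1), 73 (Sable-2), 71 (Orion-1)
Highest rejected unit-bid = $69.
Allocation: Alder 4, Hale 1, Orion 1, Sable 2.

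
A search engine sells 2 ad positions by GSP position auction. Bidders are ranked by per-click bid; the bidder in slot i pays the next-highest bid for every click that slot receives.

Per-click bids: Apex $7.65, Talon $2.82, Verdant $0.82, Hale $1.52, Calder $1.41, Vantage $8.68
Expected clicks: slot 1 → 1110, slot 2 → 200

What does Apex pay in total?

Ranked by bid: $8.68 (Vantage) > $7.65 (Apex) > $2.82 (Talon) > …
Apex holds slot 2 → pays next bid $2.82 × 200 clicks = $564.00.

Apex pays $564.00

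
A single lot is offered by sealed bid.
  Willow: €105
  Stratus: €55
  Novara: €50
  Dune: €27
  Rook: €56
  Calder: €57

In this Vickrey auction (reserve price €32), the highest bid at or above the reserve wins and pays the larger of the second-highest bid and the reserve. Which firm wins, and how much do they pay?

Willow pays €57

Bids ranked: 105 (Willow) > 57 (Calder) > 56 (Rook) > 55 (Stratus) > 50 (Novara) > 27 (Dune)
Highest eligible bid: Willow at €105.
Second-highest bid €57 exceeds the reserve €32 → payment €57.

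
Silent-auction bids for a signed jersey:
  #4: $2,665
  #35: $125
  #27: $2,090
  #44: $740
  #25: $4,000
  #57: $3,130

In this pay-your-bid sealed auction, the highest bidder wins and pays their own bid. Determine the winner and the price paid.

Bids in order: 4,000 (#25) > 3,130 (#57) > 2,665 (#4) > 2,090 (#27) > 740 (#44) > 125 (#35)
First-price: #25 pays what they bid, $4,000.

#25 pays $4,000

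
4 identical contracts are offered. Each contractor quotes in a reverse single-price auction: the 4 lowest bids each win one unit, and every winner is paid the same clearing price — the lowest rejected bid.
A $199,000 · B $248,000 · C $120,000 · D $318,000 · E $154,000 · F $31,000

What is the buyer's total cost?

Sorting: 31,000 (F), 120,000 (C), 154,000 (E), 199,000 (A), 248,000 (B), 318,000 (D)
The 4 lowest are F, C, E, A.
Lowest unsuccessful bid: $248,000 → clearing price.
Total cost = 4 × $248,000 = $992,000.

Total cost: $992,000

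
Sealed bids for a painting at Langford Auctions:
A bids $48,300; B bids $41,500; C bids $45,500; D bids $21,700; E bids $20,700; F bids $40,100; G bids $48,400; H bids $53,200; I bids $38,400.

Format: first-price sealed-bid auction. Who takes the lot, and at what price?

H pays $53,200

Bids ranked: 53,200 (H) > 48,400 (G) > 48,300 (A) > 45,500 (C) > 41,500 (B) > 40,100 (F) > …
H has the highest bid and pays exactly that: $53,200.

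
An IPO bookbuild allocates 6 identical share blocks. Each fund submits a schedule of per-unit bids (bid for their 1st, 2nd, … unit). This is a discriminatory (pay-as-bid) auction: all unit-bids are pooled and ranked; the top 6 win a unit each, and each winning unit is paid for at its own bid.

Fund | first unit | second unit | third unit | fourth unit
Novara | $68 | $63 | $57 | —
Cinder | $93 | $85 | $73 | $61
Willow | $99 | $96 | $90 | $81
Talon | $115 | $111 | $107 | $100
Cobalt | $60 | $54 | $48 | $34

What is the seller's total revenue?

Merging the schedules and taking the best 6: 115 (Talon-1), 111 (Talon-2), 107 (Talon-3), 100 (Talon-4), 99 (Willow-1), 96 (Willow-2)
Next rejected bid: $93 (not a price — pay-as-bid).
Each winning unit pays its own bid.
Revenue = 115 + 111 + 107 + 100 + 99 + 96 = $628.

Total revenue: $628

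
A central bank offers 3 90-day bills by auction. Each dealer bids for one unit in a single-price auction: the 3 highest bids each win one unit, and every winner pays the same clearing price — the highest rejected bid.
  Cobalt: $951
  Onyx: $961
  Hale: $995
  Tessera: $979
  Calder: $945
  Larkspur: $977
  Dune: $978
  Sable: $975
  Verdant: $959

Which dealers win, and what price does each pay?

Sorting: 995 (Hale), 979 (Tessera), 978 (Dune), 977 (Larkspur), 975 (Sable), …
Winners (3 units): Hale, Tessera, Dune.
Clearing price = highest rejected bid = $977.

Hale, Tessera, Dune; each pays $977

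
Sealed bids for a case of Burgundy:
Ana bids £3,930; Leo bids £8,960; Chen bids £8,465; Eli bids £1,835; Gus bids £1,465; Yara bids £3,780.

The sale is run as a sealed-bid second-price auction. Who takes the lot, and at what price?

Bids ranked: 8,960 (Leo) > 8,465 (Chen) > 3,930 (Ana) > 3,780 (Yara) > 1,835 (Eli) > 1,465 (Gus)
Leo wins with the highest bid; price is set by the runner-up at £8,465.

Leo pays £8,465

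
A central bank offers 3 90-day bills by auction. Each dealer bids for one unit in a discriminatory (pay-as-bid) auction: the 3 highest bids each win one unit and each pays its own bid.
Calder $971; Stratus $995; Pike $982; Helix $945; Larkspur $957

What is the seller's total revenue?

Ordering the bids: 995 (Stratus), 982 (Pike), 971 (Calder), 957 (Larkspur), 945 (Helix)
Top 3: Stratus, Pike, Calder.
Total revenue = 995 + 982 + 971 = $2,948.

Total revenue: $2,948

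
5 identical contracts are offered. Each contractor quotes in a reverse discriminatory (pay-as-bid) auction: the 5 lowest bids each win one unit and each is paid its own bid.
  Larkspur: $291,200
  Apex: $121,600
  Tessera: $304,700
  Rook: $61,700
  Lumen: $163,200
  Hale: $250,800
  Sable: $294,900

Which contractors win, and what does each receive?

Ordering the bids: 61,700 (Rook), 121,600 (Apex), 163,200 (Lumen), 250,800 (Hale), 291,200 (Larkspur), 294,900 (Sable), 304,700 (Tessera)
The 5 lowest are Rook, Apex, Lumen, Hale, Larkspur.
Each winner is paid its own bid: Rook $61,700, Apex $121,600, Lumen $163,200, Hale $250,800, Larkspur $291,200.

Rook $61,700, Apex $121,600, Lumen $163,200, Hale $250,800, Larkspur $291,200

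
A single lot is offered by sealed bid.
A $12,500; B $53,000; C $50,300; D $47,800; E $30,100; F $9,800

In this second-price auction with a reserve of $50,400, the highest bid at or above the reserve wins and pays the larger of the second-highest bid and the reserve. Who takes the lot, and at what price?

B pays $50,400

Sorting bids: 53,000 (B) > 50,300 (C) > 47,800 (D) > 30,100 (E) > 12,500 (A) > 9,800 (F)
Highest eligible bid: B at $53,000.
Second-highest bid $50,300 is below the reserve $50,400, so the reserve binds → payment $50,400.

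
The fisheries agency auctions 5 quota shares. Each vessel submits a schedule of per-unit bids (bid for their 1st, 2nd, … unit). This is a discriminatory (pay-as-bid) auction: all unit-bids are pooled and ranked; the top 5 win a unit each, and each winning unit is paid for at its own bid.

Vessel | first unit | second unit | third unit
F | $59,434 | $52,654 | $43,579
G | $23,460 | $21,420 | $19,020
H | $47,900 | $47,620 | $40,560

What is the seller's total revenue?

All unit-bids, highest first — top 5: 59,434 (F-1), 52,654 (F-2), 47,900 (H-1), 47,620 (H-2), 43,579 (F-3)
Next rejected bid: $40,560 (not a price — pay-as-bid).
Each winning unit pays its own bid.
Revenue = 59,434 + 52,654 + 47,900 + 47,620 + 43,579 = $251,187.

Total revenue: $251,187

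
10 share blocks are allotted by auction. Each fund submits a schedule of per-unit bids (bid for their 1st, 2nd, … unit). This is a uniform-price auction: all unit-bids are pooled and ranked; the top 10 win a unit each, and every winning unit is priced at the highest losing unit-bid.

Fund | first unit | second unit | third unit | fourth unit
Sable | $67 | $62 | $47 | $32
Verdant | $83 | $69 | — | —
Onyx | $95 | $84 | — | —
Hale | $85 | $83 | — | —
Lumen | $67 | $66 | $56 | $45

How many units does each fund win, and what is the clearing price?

All unit-bids, highest first — top 10: 95 (Onyx-1), 85 (Hale-1), 84 (Onyx-2), 83 (Verdant-1), 83 (Hale-2), 69 (Verdant-2), 67 (Sable-1), 67 (Lumen-1), 66 (Lumen-2), 62 (Sable-2)
The (k+1)-th unit-bid is $56.
Allocation: Hale 2, Lumen 2, Onyx 2, Sable 2, Verdant 2.

Hale 2, Lumen 2, Onyx 2, Sable 2, Verdant 2; clearing price $56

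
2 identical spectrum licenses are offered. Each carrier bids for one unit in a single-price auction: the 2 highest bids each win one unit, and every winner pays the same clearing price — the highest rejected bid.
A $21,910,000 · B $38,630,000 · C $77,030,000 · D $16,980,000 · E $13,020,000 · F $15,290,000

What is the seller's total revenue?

Total revenue: $43,820,000

Bids ranked high→low: 77,030,000 (C), 38,630,000 (B), 21,910,000 (A), 16,980,000 (D), …
The 2 highest are C, B.
First losing bid is A's $21,910,000, which sets the uniform price.
Total revenue = 2 × $21,910,000 = $43,820,000.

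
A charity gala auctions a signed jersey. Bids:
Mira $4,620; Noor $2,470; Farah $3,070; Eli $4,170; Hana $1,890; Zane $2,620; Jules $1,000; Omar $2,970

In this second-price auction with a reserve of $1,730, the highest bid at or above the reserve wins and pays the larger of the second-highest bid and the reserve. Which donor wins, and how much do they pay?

Sorting bids: 4,620 (Mira) > 4,170 (Eli) > 3,070 (Farah) > 2,970 (Omar) > 2,620 (Zane) > 2,470 (Noor) > …
Mira has the top bid at or above the reserve ($4,620).
Second-highest bid $4,170 exceeds the reserve $1,730 → payment $4,170.

Mira pays $4,170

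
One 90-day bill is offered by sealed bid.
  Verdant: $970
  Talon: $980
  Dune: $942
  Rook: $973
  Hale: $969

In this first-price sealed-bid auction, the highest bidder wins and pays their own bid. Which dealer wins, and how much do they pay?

Rule: the highest bidder wins and pays their own bid.
Bids ranked: 980 (Talon) > 973 (Rook) > 970 (Verdant) > 969 (Hale) > 942 (Dune)
First-price: Talon pays what they bid, $980.

Talon pays $980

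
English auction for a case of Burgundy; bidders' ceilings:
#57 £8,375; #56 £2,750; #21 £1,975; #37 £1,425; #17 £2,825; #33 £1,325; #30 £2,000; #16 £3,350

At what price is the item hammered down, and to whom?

#57 wins at £3,350

Limits ranked: 8,375 (#57) > 3,350 (#16) > 2,825 (#17) > 2,750 (#56) > 2,000 (#30) > 1,975 (#21) > …
Once the price passes £3,350, only #57 is left; the hammer falls at #16's limit of £3,350.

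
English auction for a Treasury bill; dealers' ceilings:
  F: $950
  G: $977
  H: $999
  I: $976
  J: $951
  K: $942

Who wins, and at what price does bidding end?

H wins at $977

Sorting limits: 999 (H) > 977 (G) > 976 (I) > 951 (J) > 950 (F) > 942 (K)
G is the last rival to drop out, at $977; H remains and wins at that price.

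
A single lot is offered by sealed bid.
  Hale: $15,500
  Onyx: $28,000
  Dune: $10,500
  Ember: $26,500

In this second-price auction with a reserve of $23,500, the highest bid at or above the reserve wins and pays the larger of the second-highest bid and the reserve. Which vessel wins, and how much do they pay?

Onyx pays $26,500

Bids in order: 28,000 (Onyx) > 26,500 (Ember) > 15,500 (Hale) > 10,500 (Dune)
Onyx has the top bid at or above the reserve ($28,000).
Second-highest bid $26,500 exceeds the reserve $23,500 → payment $26,500.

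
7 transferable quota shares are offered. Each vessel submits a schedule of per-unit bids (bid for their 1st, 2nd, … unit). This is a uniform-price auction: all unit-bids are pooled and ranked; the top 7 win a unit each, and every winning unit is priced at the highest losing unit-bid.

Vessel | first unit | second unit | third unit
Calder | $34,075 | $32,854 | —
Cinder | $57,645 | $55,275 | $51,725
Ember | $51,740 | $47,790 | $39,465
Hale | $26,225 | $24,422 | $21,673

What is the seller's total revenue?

Total revenue: $229,978

Pooled unit-bids ranked (top 7): 57,645 (Cinder-1), 55,275 (Cinder-2), 51,740 (Ember-1), 51,725 (Cinder-3), 47,790 (Ember-2), 39,465 (Ember-3), 34,075 (Calder-1)
Highest rejected unit-bid = $32,854.
Allocation: Calder 1, Cinder 3, Ember 3. Every unit priced at $32,854.
Revenue = 7 × 32,854 = $229,978.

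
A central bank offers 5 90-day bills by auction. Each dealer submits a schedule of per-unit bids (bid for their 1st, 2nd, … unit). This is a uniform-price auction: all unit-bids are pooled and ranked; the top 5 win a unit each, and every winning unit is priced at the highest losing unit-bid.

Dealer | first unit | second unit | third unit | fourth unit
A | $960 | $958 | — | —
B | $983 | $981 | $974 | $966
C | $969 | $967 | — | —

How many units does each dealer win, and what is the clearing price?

B 3, C 2; clearing price $966

Pooled unit-bids ranked (top 5): 983 (B-1), 981 (B-2), 974 (B-3), 969 (C-1), 967 (C-2)
First bid not allocated: $966.
Allocation: B 3, C 2.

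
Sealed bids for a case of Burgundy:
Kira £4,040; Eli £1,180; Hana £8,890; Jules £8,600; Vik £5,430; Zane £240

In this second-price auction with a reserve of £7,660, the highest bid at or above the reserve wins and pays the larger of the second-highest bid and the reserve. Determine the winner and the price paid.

Hana pays £8,600

Bids ranked: 8,890 (Hana) > 8,600 (Jules) > 5,430 (Vik) > 4,040 (Kira) > 1,180 (Eli) > 240 (Zane)
Hana has the top bid at or above the reserve (£8,890).
Second-highest bid £8,600 exceeds the reserve £7,660 → payment £8,600.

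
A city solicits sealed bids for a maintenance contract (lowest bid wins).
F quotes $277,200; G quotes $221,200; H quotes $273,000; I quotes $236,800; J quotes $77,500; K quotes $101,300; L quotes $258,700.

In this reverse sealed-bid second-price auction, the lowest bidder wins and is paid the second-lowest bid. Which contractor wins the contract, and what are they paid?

J is paid $101,300

Reverse sealed-bid second-price auction: the lowest bidder wins and is paid the second-lowest bid.
Bids in order: 77,500 (J) < 101,300 (K) < 221,200 (G) < 236,800 (I) < 258,700 (L) < 273,000 (H) < …
Second-price: J is paid K's bid of $101,300.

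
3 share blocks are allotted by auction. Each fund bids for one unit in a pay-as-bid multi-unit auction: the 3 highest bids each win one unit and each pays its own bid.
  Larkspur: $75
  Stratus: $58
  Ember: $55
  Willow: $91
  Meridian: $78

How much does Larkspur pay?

Sorting: 91 (Willow), 78 (Meridian), 75 (Larkspur), 58 (Stratus), 55 (Ember)
Winners (3 units): Willow, Meridian, Larkspur.
Larkspur wins → own bid $75.

Larkspur pays $75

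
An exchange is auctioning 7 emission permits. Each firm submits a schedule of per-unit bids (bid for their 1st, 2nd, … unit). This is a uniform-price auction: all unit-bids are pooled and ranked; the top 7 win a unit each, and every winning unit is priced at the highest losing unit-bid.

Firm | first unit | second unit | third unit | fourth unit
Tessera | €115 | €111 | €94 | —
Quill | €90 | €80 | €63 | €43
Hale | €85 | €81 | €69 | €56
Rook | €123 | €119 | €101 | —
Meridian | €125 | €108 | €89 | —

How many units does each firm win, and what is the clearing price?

Merging the schedules and taking the best 7: 125 (Meridian-1), 123 (Rook-1), 119 (Rook-2), 115 (Tessera-1), 111 (Tessera-2), 108 (Meridian-2), 101 (Rook-3)
First bid not allocated: €94.
Allocation: Meridian 2, Rook 3, Tessera 2.

Meridian 2, Rook 3, Tessera 2; clearing price €94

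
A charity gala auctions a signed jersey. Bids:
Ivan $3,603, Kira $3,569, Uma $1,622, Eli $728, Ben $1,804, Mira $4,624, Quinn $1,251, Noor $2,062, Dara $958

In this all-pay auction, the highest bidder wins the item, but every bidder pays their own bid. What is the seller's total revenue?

Rule: the highest bidder wins the item, but every bidder pays their own bid.
Bids in order: 4,624 (Mira) > 3,603 (Ivan) > 3,569 (Kira) > 2,062 (Noor) > 1,804 (Ben) > 1,622 (Uma) > …
Every bidder forfeits their bid regardless of winning.
Revenue = 3,603 + 3,569 + 1,622 + 728 + 1,804 + 4,624 + 1,251 + 2,062 + 958 = $20,221.

Total revenue: $20,221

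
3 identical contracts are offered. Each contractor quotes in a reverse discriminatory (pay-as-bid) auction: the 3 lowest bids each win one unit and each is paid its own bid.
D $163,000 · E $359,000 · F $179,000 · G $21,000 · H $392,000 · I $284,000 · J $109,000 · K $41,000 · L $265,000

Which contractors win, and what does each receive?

Ordering the bids: 21,000 (G), 41,000 (K), 109,000 (J), 163,000 (D), 179,000 (F), …
Lowest 3: G, K, J.
Each winner is paid its own bid: G $21,000, K $41,000, J $109,000.

G $21,000, K $41,000, J $109,000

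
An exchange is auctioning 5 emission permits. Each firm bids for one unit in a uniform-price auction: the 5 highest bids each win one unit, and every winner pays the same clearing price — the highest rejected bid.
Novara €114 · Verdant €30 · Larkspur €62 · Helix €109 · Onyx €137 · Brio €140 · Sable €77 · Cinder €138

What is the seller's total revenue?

Bids ranked high→low: 140 (Brio), 138 (Cinder), 137 (Onyx), 114 (Novara), 109 (Helix), 77 (Sable), 62 (Larkspur), …
The 5 highest are Brio, Cinder, Onyx, Novara, Helix.
Clearing price = highest rejected bid = €77.
Total revenue = 5 × €77 = €385.

Total revenue: €385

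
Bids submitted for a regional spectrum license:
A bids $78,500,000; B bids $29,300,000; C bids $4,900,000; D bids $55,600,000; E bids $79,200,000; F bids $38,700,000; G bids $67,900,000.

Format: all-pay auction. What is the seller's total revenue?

Sorting bids: 79,200,000 (E) > 78,500,000 (A) > 67,900,000 (G) > 55,600,000 (D) > 38,700,000 (F) > 29,300,000 (B) > …
Every bidder forfeits their bid regardless of winning.
Revenue = 78,500,000 + 29,300,000 + 4,900,000 + 55,600,000 + 79,200,000 + 38,700,000 + 67,900,000 = $354,100,000.

Total revenue: $354,100,000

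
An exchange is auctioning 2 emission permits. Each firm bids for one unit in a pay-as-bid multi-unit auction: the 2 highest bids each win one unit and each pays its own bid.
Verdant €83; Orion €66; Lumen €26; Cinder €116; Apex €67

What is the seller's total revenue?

Sorting: 116 (Cinder), 83 (Verdant), 67 (Apex), 66 (Orion), …
Top 2: Cinder, Verdant.
Total revenue = 116 + 83 = €199.

Total revenue: €199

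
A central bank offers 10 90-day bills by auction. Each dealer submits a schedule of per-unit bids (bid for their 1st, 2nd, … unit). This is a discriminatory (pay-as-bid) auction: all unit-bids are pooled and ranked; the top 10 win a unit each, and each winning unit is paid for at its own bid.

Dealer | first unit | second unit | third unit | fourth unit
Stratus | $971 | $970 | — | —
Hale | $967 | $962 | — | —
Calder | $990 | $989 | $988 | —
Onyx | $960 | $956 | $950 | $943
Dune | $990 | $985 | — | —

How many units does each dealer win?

Calder 3, Dune 2, Hale 2, Onyx 1, Stratus 2

Merging the schedules and taking the best 10: 990 (Calder-1), 990 (Dune-1), 989 (Calder-2), 988 (Calder-3), 985 (Dune-2), 971 (Stratus-1), 970 (Stratus-2), 967 (Hale-1), 962 (Hale-2), 960 (Onyx-1)
Next rejected bid: $956 (not a price — pay-as-bid).
Allocation: Calder 3, Dune 2, Hale 2, Onyx 1, Stratus 2.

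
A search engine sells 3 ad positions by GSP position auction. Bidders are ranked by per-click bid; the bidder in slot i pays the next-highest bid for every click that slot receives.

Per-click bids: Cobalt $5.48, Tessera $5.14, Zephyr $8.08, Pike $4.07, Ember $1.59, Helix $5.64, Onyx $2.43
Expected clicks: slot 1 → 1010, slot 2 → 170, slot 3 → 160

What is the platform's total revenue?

Ranked by bid: $8.08 (Zephyr) > $5.64 (Helix) > $5.48 (Cobalt) > $5.14 (Tessera) > …
Slot 1: Zephyr pays $5.64 × 1010 = $5696.40
Slot 2: Helix pays $5.48 × 170 = $931.60
Slot 3: Cobalt pays $5.14 × 160 = $822.40
Total = $7450.40

Total revenue: $7450.40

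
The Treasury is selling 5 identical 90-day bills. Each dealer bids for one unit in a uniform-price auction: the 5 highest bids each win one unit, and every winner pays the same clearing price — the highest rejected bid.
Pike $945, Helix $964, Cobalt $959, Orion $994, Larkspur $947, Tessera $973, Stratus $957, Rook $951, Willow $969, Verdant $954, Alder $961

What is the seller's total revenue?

Bids ranked high→low: 994 (Orion), 973 (Tessera), 969 (Willow), 964 (Helix), 961 (Alder), 959 (Cobalt), 957 (Stratus), …
The 5 highest are Orion, Tessera, Willow, Helix, Alder.
First losing bid is Cobalt's $959, which sets the uniform price.
Total revenue = 5 × $959 = $4,795.

Total revenue: $4,795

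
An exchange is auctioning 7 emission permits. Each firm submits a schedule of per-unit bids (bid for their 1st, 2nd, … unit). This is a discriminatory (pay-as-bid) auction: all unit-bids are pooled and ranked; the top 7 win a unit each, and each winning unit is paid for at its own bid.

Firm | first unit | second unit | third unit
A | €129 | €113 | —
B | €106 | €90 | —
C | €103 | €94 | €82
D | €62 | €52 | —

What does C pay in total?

Pooled unit-bids ranked (top 7): 129 (A-1), 113 (A-2), 106 (B-1), 103 (C-1), 94 (C-2), 90 (B-2), 82 (C-3)
Next rejected bid: €62 (not a price — pay-as-bid).
C's winning unit-bids: 103 + 94 + 82 = €279.

C pays €279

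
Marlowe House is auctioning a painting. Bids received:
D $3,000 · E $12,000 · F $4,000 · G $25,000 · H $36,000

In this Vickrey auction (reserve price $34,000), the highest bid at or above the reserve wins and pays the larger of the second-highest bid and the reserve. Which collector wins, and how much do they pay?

H pays $34,000

Bids ranked: 36,000 (H) > 25,000 (G) > 12,000 (E) > 4,000 (F) > 3,000 (D)
H has the top bid at or above the reserve ($36,000).
Second-highest bid $25,000 is below the reserve $34,000, so the reserve binds → payment $34,000.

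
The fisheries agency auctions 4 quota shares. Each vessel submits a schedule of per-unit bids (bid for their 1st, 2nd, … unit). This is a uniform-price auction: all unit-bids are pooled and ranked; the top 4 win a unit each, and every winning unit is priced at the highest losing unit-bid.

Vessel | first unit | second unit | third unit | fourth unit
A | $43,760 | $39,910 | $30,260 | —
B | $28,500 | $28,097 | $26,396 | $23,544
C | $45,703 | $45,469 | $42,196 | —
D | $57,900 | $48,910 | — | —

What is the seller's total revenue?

All unit-bids, highest first — top 4: 57,900 (D-1), 48,910 (D-2), 45,703 (C-1), 45,469 (C-2)
Highest rejected unit-bid = $43,760.
Allocation: C 2, D 2. Every unit priced at $43,760.
Revenue = 4 × 43,760 = $175,040.

Total revenue: $175,040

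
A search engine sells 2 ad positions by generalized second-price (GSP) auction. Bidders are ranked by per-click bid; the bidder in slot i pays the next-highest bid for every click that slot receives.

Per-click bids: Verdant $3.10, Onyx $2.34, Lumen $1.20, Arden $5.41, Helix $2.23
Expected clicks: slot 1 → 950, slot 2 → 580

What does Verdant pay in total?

Verdant pays $1357.20

Per-click bids in order: $5.41 (Arden) > $3.10 (Verdant) > $2.34 (Onyx) > …
Verdant holds slot 2 → pays next bid $2.34 × 580 clicks = $1357.20.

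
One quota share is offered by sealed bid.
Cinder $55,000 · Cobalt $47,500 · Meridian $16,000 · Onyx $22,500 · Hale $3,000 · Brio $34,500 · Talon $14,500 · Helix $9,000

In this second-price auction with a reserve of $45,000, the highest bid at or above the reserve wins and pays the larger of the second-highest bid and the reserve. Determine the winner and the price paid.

Second-price auction with a reserve of $45,000: the highest bid at or above the reserve wins and pays the larger of the second-highest bid and the reserve.
Bids ranked: 55,000 (Cinder) > 47,500 (Cobalt) > 34,500 (Brio) > 22,500 (Onyx) > 16,000 (Meridian) > 14,500 (Talon) > …
Highest eligible bid: Cinder at $55,000.
Second-highest bid $47,500 exceeds the reserve $45,000 → payment $47,500.

Cinder pays $47,500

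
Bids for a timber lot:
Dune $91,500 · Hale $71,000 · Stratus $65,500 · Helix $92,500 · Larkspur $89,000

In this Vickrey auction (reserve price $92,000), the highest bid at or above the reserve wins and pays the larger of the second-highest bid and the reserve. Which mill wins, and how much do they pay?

Helix pays $92,000

Sorting bids: 92,500 (Helix) > 91,500 (Dune) > 89,000 (Larkspur) > 71,000 (Hale) > 65,500 (Stratus)
Helix has the top bid at or above the reserve ($92,500).
Second-highest bid $91,500 is below the reserve $92,000, so the reserve binds → payment $92,000.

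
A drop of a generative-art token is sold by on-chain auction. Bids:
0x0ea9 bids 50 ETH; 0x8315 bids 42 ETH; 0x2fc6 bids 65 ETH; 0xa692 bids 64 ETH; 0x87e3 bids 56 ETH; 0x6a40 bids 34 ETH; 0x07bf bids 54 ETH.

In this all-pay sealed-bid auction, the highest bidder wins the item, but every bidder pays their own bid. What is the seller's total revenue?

All-pay sealed-bid auction: the highest bidder wins the item, but every bidder pays their own bid.
Sorting bids: 65 (0x2fc6) > 64 (0xa692) > 56 (0x87e3) > 54 (0x07bf) > 50 (0x0ea9) > 42 (0x8315) > …
Every bidder forfeits their bid regardless of winning.
Revenue = 50 + 42 + 65 + 64 + 56 + 34 + 54 = 365 ETH.

Total revenue: 365 ETH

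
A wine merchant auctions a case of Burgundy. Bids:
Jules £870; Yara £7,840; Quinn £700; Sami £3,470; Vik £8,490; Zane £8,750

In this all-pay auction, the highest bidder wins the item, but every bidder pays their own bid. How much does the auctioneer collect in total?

Bids ranked: 8,750 (Zane) > 8,490 (Vik) > 7,840 (Yara) > 3,470 (Sami) > 870 (Jules) > 700 (Quinn)
Every bidder forfeits their bid regardless of winning.
Revenue = 870 + 7,840 + 700 + 3,470 + 8,490 + 8,750 = £30,120.

Total revenue: £30,120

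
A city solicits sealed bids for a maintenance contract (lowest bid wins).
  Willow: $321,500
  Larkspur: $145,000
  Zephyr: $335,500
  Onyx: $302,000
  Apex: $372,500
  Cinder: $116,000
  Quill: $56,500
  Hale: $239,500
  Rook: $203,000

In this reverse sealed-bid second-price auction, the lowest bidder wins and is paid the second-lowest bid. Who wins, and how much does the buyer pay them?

Quill is paid $116,000

Sorting bids: 56,500 (Quill) < 116,000 (Cinder) < 145,000 (Larkspur) < 203,000 (Rook) < 239,500 (Hale) < 302,000 (Onyx) < …
Quill is lowest; is paid the second-lowest bid, $116,000.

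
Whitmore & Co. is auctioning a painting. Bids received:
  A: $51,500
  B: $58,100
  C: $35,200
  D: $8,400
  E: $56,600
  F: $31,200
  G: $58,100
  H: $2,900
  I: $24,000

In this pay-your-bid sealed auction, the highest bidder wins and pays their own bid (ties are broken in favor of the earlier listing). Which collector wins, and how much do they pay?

B pays $58,100

Bids ranked: 58,100 (B) > 58,100 (G) > 56,600 (E) > 51,500 (A) > 35,200 (C) > 31,200 (F) > …
B and G tie at $58,100; tie-break gives it to B.
B has the highest bid and pays exactly that: $58,100.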